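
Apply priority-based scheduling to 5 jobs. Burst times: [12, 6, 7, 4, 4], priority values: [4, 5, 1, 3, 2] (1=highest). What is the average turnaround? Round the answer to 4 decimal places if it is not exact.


Sort by priority (ascending = highest first):
Order: [(1, 7), (2, 4), (3, 4), (4, 12), (5, 6)]
Completion times:
  Priority 1, burst=7, C=7
  Priority 2, burst=4, C=11
  Priority 3, burst=4, C=15
  Priority 4, burst=12, C=27
  Priority 5, burst=6, C=33
Average turnaround = 93/5 = 18.6

18.6


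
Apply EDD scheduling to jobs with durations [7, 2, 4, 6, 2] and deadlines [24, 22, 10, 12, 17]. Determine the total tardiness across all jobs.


Sort by due date (EDD order): [(4, 10), (6, 12), (2, 17), (2, 22), (7, 24)]
Compute completion times and tardiness:
  Job 1: p=4, d=10, C=4, tardiness=max(0,4-10)=0
  Job 2: p=6, d=12, C=10, tardiness=max(0,10-12)=0
  Job 3: p=2, d=17, C=12, tardiness=max(0,12-17)=0
  Job 4: p=2, d=22, C=14, tardiness=max(0,14-22)=0
  Job 5: p=7, d=24, C=21, tardiness=max(0,21-24)=0
Total tardiness = 0

0


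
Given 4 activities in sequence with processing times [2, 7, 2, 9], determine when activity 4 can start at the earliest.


Activity 4 starts after activities 1 through 3 complete.
Predecessor durations: [2, 7, 2]
ES = 2 + 7 + 2 = 11

11


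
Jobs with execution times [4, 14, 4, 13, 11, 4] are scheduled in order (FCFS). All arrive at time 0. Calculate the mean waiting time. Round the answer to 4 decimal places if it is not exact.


FCFS order (as given): [4, 14, 4, 13, 11, 4]
Waiting times:
  Job 1: wait = 0
  Job 2: wait = 4
  Job 3: wait = 18
  Job 4: wait = 22
  Job 5: wait = 35
  Job 6: wait = 46
Sum of waiting times = 125
Average waiting time = 125/6 = 20.8333

20.8333


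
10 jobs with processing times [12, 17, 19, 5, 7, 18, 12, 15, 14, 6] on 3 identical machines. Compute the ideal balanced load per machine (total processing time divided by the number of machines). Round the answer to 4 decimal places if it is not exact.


Total processing time = 12 + 17 + 19 + 5 + 7 + 18 + 12 + 15 + 14 + 6 = 125
Number of machines = 3
Ideal balanced load = 125 / 3 = 41.6667

41.6667


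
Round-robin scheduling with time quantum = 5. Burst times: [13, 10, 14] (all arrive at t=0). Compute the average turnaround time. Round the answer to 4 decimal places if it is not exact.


Time quantum = 5
Execution trace:
  J1 runs 5 units, time = 5
  J2 runs 5 units, time = 10
  J3 runs 5 units, time = 15
  J1 runs 5 units, time = 20
  J2 runs 5 units, time = 25
  J3 runs 5 units, time = 30
  J1 runs 3 units, time = 33
  J3 runs 4 units, time = 37
Finish times: [33, 25, 37]
Average turnaround = 95/3 = 31.6667

31.6667


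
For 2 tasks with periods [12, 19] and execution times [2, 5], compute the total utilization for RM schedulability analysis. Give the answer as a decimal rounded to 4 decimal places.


Compute individual utilizations (exact fractions):
  Task 1: C/T = 2/12 = 1/6 (approx. 0.1667)
  Task 2: C/T = 5/19 (approx. 0.2632)
Total utilization U = 1/6 + 5/19 = 49/114
Rounded to 4 decimal places: U = 0.4298
RM (Liu & Layland) bound for 2 tasks = 0.828427; compare with U = 49/114 (approx. 0.429825)
U <= bound, so schedulable by RM sufficient condition.

0.4298


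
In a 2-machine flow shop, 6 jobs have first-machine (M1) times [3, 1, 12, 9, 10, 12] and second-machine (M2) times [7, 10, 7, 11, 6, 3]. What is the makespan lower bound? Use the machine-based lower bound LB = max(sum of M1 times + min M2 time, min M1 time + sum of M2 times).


LB1 = sum(M1 times) + min(M2 times) = 47 + 3 = 50
LB2 = min(M1 times) + sum(M2 times) = 1 + 44 = 45
Lower bound = max(LB1, LB2) = max(50, 45) = 50

50


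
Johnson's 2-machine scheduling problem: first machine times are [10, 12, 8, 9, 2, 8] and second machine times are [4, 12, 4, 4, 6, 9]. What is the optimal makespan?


Apply Johnson's rule:
  Group 1 (a <= b): [(5, 2, 6), (6, 8, 9), (2, 12, 12)]
  Group 2 (a > b): [(1, 10, 4), (3, 8, 4), (4, 9, 4)]
Optimal job order: [5, 6, 2, 1, 3, 4]
Schedule:
  Job 5: M1 done at 2, M2 done at 8
  Job 6: M1 done at 10, M2 done at 19
  Job 2: M1 done at 22, M2 done at 34
  Job 1: M1 done at 32, M2 done at 38
  Job 3: M1 done at 40, M2 done at 44
  Job 4: M1 done at 49, M2 done at 53
Makespan = 53

53


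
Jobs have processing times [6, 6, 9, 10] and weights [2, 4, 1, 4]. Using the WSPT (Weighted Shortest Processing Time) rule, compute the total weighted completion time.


Compute p/w ratios and sort ascending (WSPT): [(6, 4), (10, 4), (6, 2), (9, 1)]
Compute weighted completion times:
  Job (p=6,w=4): C=6, w*C=4*6=24
  Job (p=10,w=4): C=16, w*C=4*16=64
  Job (p=6,w=2): C=22, w*C=2*22=44
  Job (p=9,w=1): C=31, w*C=1*31=31
Total weighted completion time = 163

163


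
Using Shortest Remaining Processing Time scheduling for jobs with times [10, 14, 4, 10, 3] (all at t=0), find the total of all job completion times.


Since all jobs arrive at t=0, SRPT equals SPT ordering.
SPT order: [3, 4, 10, 10, 14]
Completion times:
  Job 1: p=3, C=3
  Job 2: p=4, C=7
  Job 3: p=10, C=17
  Job 4: p=10, C=27
  Job 5: p=14, C=41
Total completion time = 3 + 7 + 17 + 27 + 41 = 95

95


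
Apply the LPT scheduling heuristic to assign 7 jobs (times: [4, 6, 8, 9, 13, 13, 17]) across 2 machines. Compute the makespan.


Sort jobs in decreasing order (LPT): [17, 13, 13, 9, 8, 6, 4]
Assign each job to the least loaded machine:
  Machine 1: jobs [17, 9, 8], load = 34
  Machine 2: jobs [13, 13, 6, 4], load = 36
Makespan = max load = 36

36


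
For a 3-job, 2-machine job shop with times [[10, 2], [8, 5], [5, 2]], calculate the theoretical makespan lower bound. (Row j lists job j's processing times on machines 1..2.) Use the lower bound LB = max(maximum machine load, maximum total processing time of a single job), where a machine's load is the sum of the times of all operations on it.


Machine loads:
  Machine 1: 10 + 8 + 5 = 23
  Machine 2: 2 + 5 + 2 = 9
Max machine load = 23
Job totals:
  Job 1: 12
  Job 2: 13
  Job 3: 7
Max job total = 13
Lower bound = max(23, 13) = 23

23


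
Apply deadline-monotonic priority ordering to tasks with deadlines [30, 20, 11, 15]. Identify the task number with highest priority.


Sort tasks by relative deadline (ascending):
  Task 3: deadline = 11
  Task 4: deadline = 15
  Task 2: deadline = 20
  Task 1: deadline = 30
Priority order (highest first): [3, 4, 2, 1]
Highest priority task = 3

3


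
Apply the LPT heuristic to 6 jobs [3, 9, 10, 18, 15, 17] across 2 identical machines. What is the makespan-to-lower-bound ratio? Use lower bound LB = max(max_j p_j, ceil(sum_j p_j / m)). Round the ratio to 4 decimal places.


LPT order: [18, 17, 15, 10, 9, 3]
Machine loads after assignment: [37, 35]
LPT makespan = 37
Lower bound = max(max_job, ceil(total/2)) = max(18, 36) = 36
Ratio = 37 / 36 = 1.0278

1.0278


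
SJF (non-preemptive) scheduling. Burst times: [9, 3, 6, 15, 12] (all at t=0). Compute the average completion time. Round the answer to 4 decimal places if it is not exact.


SJF order (ascending): [3, 6, 9, 12, 15]
Completion times:
  Job 1: burst=3, C=3
  Job 2: burst=6, C=9
  Job 3: burst=9, C=18
  Job 4: burst=12, C=30
  Job 5: burst=15, C=45
Average completion = 105/5 = 21.0

21.0


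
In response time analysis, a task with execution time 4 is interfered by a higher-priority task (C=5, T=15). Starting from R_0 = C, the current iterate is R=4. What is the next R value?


R_next = C + ceil(R_prev / T_hp) * C_hp
ceil(4 / 15) = ceil(0.2667) = 1
Interference = 1 * 5 = 5
R_next = 4 + 5 = 9

9


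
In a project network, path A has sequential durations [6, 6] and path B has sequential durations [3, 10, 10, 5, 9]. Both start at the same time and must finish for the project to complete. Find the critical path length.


Path A total = 6 + 6 = 12
Path B total = 3 + 10 + 10 + 5 + 9 = 37
Critical path = longest path = max(12, 37) = 37

37


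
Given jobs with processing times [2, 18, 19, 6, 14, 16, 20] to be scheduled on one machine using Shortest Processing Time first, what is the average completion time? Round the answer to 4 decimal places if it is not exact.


Sort jobs by processing time (SPT order): [2, 6, 14, 16, 18, 19, 20]
Compute completion times sequentially:
  Job 1: processing = 2, completes at 2
  Job 2: processing = 6, completes at 8
  Job 3: processing = 14, completes at 22
  Job 4: processing = 16, completes at 38
  Job 5: processing = 18, completes at 56
  Job 6: processing = 19, completes at 75
  Job 7: processing = 20, completes at 95
Sum of completion times = 296
Average completion time = 296/7 = 42.2857

42.2857


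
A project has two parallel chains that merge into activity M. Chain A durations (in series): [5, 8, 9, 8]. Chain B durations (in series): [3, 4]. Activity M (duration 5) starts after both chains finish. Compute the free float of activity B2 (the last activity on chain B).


ES(B2) = sum of predecessors on chain B = 3
EF(B2) = ES + duration = 3 + 4 = 7
Successor of B2 is M. ES(M) = max(sum(A), sum(B)) = max(30, 7) = 30
Free float = ES(successor) - EF(current) = 30 - 7 = 23

23


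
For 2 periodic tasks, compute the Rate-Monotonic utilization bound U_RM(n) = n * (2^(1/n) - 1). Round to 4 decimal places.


Compute 2^(1/2) = 1.4142135624
Subtract 1: 1.4142135624 - 1 = 0.4142135624
Multiply by n: 2 * 0.4142135624 = 0.8284271248
Round to 4 dp: 0.8284

0.8284


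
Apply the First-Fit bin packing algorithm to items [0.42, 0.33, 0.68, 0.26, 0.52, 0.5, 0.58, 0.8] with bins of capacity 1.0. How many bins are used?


Place items sequentially using First-Fit:
  Item 0.42 -> new Bin 1
  Item 0.33 -> Bin 1 (now 0.75)
  Item 0.68 -> new Bin 2
  Item 0.26 -> Bin 2 (now 0.94)
  Item 0.52 -> new Bin 3
  Item 0.5 -> new Bin 4
  Item 0.58 -> new Bin 5
  Item 0.8 -> new Bin 6
Total bins used = 6

6


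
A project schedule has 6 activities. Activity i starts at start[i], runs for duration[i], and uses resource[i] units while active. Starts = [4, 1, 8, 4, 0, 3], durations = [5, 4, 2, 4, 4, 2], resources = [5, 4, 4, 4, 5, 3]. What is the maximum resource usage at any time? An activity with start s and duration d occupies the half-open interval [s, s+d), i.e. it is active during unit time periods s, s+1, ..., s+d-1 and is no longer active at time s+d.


Each activity i is active on [start_i, start_i + duration_i).
Compute total resource usage per time slot:
  t=0: active resources = [5], total = 5
  t=1: active resources = [4, 5], total = 9
  t=2: active resources = [4, 5], total = 9
  t=3: active resources = [4, 5, 3], total = 12
  t=4: active resources = [5, 4, 4, 3], total = 16
  t=5: active resources = [5, 4], total = 9
  t=6: active resources = [5, 4], total = 9
  t=7: active resources = [5, 4], total = 9
  t=8: active resources = [5, 4], total = 9
  t=9: active resources = [4], total = 4
Peak resource demand = 16

16


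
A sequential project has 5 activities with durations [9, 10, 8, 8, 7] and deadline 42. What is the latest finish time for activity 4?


LF(activity 4) = deadline - sum of successor durations
Successors: activities 5 through 5 with durations [7]
Sum of successor durations = 7
LF = 42 - 7 = 35

35


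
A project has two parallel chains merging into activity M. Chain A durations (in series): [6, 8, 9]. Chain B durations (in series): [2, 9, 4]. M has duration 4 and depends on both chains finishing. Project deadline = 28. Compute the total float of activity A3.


Forward pass: ES(A3) = sum of predecessors on chain A = 14
EF = ES + duration = 14 + 9 = 23
Backward pass: LF(M) = deadline = 28; LS(M) = 28 - 4 = 24
LF(A3) = LS(M) - sum(successors on chain A) = 24 - 0 = 24
LS = LF - duration = 24 - 9 = 15
Total float = LS - ES = 15 - 14 = 1

1


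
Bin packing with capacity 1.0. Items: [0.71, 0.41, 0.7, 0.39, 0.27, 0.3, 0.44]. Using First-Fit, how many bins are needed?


Place items sequentially using First-Fit:
  Item 0.71 -> new Bin 1
  Item 0.41 -> new Bin 2
  Item 0.7 -> new Bin 3
  Item 0.39 -> Bin 2 (now 0.8)
  Item 0.27 -> Bin 1 (now 0.98)
  Item 0.3 -> Bin 3 (now 1.0)
  Item 0.44 -> new Bin 4
Total bins used = 4

4


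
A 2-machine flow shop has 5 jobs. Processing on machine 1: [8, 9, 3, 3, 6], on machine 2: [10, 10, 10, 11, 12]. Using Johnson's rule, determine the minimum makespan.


Apply Johnson's rule:
  Group 1 (a <= b): [(3, 3, 10), (4, 3, 11), (5, 6, 12), (1, 8, 10), (2, 9, 10)]
  Group 2 (a > b): []
Optimal job order: [3, 4, 5, 1, 2]
Schedule:
  Job 3: M1 done at 3, M2 done at 13
  Job 4: M1 done at 6, M2 done at 24
  Job 5: M1 done at 12, M2 done at 36
  Job 1: M1 done at 20, M2 done at 46
  Job 2: M1 done at 29, M2 done at 56
Makespan = 56

56


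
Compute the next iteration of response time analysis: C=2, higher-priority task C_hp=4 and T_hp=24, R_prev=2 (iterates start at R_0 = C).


R_next = C + ceil(R_prev / T_hp) * C_hp
ceil(2 / 24) = ceil(0.0833) = 1
Interference = 1 * 4 = 4
R_next = 2 + 4 = 6

6


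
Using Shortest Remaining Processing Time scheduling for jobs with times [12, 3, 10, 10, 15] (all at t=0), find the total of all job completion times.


Since all jobs arrive at t=0, SRPT equals SPT ordering.
SPT order: [3, 10, 10, 12, 15]
Completion times:
  Job 1: p=3, C=3
  Job 2: p=10, C=13
  Job 3: p=10, C=23
  Job 4: p=12, C=35
  Job 5: p=15, C=50
Total completion time = 3 + 13 + 23 + 35 + 50 = 124

124


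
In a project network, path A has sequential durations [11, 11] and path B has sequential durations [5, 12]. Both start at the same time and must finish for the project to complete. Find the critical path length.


Path A total = 11 + 11 = 22
Path B total = 5 + 12 = 17
Critical path = longest path = max(22, 17) = 22

22


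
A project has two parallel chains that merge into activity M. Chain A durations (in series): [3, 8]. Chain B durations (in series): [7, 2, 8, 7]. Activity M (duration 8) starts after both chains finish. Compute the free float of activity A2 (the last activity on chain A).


ES(A2) = sum of predecessors on chain A = 3
EF(A2) = ES + duration = 3 + 8 = 11
Successor of A2 is M. ES(M) = max(sum(A), sum(B)) = max(11, 24) = 24
Free float = ES(successor) - EF(current) = 24 - 11 = 13

13


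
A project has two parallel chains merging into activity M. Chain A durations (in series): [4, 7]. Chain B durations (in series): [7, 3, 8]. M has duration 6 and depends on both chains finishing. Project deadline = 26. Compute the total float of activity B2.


Forward pass: ES(B2) = sum of predecessors on chain B = 7
EF = ES + duration = 7 + 3 = 10
Backward pass: LF(M) = deadline = 26; LS(M) = 26 - 6 = 20
LF(B2) = LS(M) - sum(successors on chain B) = 20 - 8 = 12
LS = LF - duration = 12 - 3 = 9
Total float = LS - ES = 9 - 7 = 2

2


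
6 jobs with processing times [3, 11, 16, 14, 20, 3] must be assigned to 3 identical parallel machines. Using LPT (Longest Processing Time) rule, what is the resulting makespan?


Sort jobs in decreasing order (LPT): [20, 16, 14, 11, 3, 3]
Assign each job to the least loaded machine:
  Machine 1: jobs [20], load = 20
  Machine 2: jobs [16, 3, 3], load = 22
  Machine 3: jobs [14, 11], load = 25
Makespan = max load = 25

25


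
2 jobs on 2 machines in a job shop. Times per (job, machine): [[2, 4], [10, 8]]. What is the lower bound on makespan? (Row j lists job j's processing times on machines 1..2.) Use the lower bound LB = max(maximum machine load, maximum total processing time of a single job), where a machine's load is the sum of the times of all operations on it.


Machine loads:
  Machine 1: 2 + 10 = 12
  Machine 2: 4 + 8 = 12
Max machine load = 12
Job totals:
  Job 1: 6
  Job 2: 18
Max job total = 18
Lower bound = max(12, 18) = 18

18


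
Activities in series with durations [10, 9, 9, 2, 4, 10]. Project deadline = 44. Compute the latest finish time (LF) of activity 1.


LF(activity 1) = deadline - sum of successor durations
Successors: activities 2 through 6 with durations [9, 9, 2, 4, 10]
Sum of successor durations = 34
LF = 44 - 34 = 10

10


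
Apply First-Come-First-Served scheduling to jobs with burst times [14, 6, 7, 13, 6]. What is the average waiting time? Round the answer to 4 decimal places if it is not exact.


FCFS order (as given): [14, 6, 7, 13, 6]
Waiting times:
  Job 1: wait = 0
  Job 2: wait = 14
  Job 3: wait = 20
  Job 4: wait = 27
  Job 5: wait = 40
Sum of waiting times = 101
Average waiting time = 101/5 = 20.2

20.2


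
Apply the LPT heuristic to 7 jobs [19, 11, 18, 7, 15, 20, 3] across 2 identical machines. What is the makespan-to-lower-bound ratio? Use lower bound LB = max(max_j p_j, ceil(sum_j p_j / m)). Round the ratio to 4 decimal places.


LPT order: [20, 19, 18, 15, 11, 7, 3]
Machine loads after assignment: [46, 47]
LPT makespan = 47
Lower bound = max(max_job, ceil(total/2)) = max(20, 47) = 47
Ratio = 47 / 47 = 1.0

1.0


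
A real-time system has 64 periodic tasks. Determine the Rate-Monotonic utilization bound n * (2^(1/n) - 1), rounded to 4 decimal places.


Compute 2^(1/64) = 1.0108892861
Subtract 1: 1.0108892861 - 1 = 0.0108892861
Multiply by n: 64 * 0.0108892861 = 0.6969143104
Round to 4 dp: 0.6969

0.6969


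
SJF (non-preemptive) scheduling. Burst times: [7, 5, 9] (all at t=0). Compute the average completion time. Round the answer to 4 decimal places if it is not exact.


SJF order (ascending): [5, 7, 9]
Completion times:
  Job 1: burst=5, C=5
  Job 2: burst=7, C=12
  Job 3: burst=9, C=21
Average completion = 38/3 = 12.6667

12.6667


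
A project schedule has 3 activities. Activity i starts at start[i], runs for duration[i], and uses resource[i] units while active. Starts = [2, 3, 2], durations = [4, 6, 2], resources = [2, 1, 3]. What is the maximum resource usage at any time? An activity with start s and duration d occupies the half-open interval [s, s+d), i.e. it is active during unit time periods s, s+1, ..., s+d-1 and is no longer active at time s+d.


Each activity i is active on [start_i, start_i + duration_i).
Compute total resource usage per time slot:
  t=0: active resources = [], total = 0
  t=1: active resources = [], total = 0
  t=2: active resources = [2, 3], total = 5
  t=3: active resources = [2, 1, 3], total = 6
  t=4: active resources = [2, 1], total = 3
  t=5: active resources = [2, 1], total = 3
  t=6: active resources = [1], total = 1
  t=7: active resources = [1], total = 1
  t=8: active resources = [1], total = 1
Peak resource demand = 6

6


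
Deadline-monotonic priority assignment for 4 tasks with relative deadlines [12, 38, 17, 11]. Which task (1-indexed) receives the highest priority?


Sort tasks by relative deadline (ascending):
  Task 4: deadline = 11
  Task 1: deadline = 12
  Task 3: deadline = 17
  Task 2: deadline = 38
Priority order (highest first): [4, 1, 3, 2]
Highest priority task = 4

4


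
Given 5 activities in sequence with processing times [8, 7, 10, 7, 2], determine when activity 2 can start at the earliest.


Activity 2 starts after activities 1 through 1 complete.
Predecessor durations: [8]
ES = 8 = 8

8


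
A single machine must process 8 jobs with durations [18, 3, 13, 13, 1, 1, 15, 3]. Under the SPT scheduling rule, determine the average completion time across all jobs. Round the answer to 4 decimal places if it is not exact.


Sort jobs by processing time (SPT order): [1, 1, 3, 3, 13, 13, 15, 18]
Compute completion times sequentially:
  Job 1: processing = 1, completes at 1
  Job 2: processing = 1, completes at 2
  Job 3: processing = 3, completes at 5
  Job 4: processing = 3, completes at 8
  Job 5: processing = 13, completes at 21
  Job 6: processing = 13, completes at 34
  Job 7: processing = 15, completes at 49
  Job 8: processing = 18, completes at 67
Sum of completion times = 187
Average completion time = 187/8 = 23.375

23.375


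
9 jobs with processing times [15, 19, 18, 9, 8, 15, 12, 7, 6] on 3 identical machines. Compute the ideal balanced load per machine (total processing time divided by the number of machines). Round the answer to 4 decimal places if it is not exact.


Total processing time = 15 + 19 + 18 + 9 + 8 + 15 + 12 + 7 + 6 = 109
Number of machines = 3
Ideal balanced load = 109 / 3 = 36.3333

36.3333


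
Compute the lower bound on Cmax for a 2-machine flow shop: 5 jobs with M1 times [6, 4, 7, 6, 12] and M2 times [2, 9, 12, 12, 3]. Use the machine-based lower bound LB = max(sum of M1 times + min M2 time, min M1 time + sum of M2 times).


LB1 = sum(M1 times) + min(M2 times) = 35 + 2 = 37
LB2 = min(M1 times) + sum(M2 times) = 4 + 38 = 42
Lower bound = max(LB1, LB2) = max(37, 42) = 42

42


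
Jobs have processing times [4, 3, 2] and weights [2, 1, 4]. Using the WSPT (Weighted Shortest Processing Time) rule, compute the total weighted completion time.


Compute p/w ratios and sort ascending (WSPT): [(2, 4), (4, 2), (3, 1)]
Compute weighted completion times:
  Job (p=2,w=4): C=2, w*C=4*2=8
  Job (p=4,w=2): C=6, w*C=2*6=12
  Job (p=3,w=1): C=9, w*C=1*9=9
Total weighted completion time = 29

29


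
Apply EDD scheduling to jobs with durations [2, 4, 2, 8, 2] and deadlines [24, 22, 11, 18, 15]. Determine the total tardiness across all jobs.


Sort by due date (EDD order): [(2, 11), (2, 15), (8, 18), (4, 22), (2, 24)]
Compute completion times and tardiness:
  Job 1: p=2, d=11, C=2, tardiness=max(0,2-11)=0
  Job 2: p=2, d=15, C=4, tardiness=max(0,4-15)=0
  Job 3: p=8, d=18, C=12, tardiness=max(0,12-18)=0
  Job 4: p=4, d=22, C=16, tardiness=max(0,16-22)=0
  Job 5: p=2, d=24, C=18, tardiness=max(0,18-24)=0
Total tardiness = 0

0


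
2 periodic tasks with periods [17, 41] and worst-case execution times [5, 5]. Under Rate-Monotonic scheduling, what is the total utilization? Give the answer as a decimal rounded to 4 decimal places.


Compute individual utilizations (exact fractions):
  Task 1: C/T = 5/17 (approx. 0.2941)
  Task 2: C/T = 5/41 (approx. 0.122)
Total utilization U = 5/17 + 5/41 = 290/697
Rounded to 4 decimal places: U = 0.4161
RM (Liu & Layland) bound for 2 tasks = 0.828427; compare with U = 290/697 (approx. 0.416069)
U <= bound, so schedulable by RM sufficient condition.

0.4161


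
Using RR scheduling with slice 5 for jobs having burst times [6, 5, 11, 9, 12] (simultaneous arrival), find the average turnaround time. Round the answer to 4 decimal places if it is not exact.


Time quantum = 5
Execution trace:
  J1 runs 5 units, time = 5
  J2 runs 5 units, time = 10
  J3 runs 5 units, time = 15
  J4 runs 5 units, time = 20
  J5 runs 5 units, time = 25
  J1 runs 1 units, time = 26
  J3 runs 5 units, time = 31
  J4 runs 4 units, time = 35
  J5 runs 5 units, time = 40
  J3 runs 1 units, time = 41
  J5 runs 2 units, time = 43
Finish times: [26, 10, 41, 35, 43]
Average turnaround = 155/5 = 31.0

31.0


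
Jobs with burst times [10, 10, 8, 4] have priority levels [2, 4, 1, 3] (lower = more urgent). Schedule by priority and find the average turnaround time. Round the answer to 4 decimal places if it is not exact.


Sort by priority (ascending = highest first):
Order: [(1, 8), (2, 10), (3, 4), (4, 10)]
Completion times:
  Priority 1, burst=8, C=8
  Priority 2, burst=10, C=18
  Priority 3, burst=4, C=22
  Priority 4, burst=10, C=32
Average turnaround = 80/4 = 20.0

20.0


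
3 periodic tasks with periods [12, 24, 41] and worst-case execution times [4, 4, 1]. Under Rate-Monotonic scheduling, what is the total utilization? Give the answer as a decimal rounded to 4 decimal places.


Compute individual utilizations (exact fractions):
  Task 1: C/T = 4/12 = 1/3 (approx. 0.3333)
  Task 2: C/T = 4/24 = 1/6 (approx. 0.1667)
  Task 3: C/T = 1/41 (approx. 0.0244)
Total utilization U = 1/3 + 1/6 + 1/41 = 43/82
Rounded to 4 decimal places: U = 0.5244
RM (Liu & Layland) bound for 3 tasks = 0.779763; compare with U = 43/82 (approx. 0.524390)
U <= bound, so schedulable by RM sufficient condition.

0.5244


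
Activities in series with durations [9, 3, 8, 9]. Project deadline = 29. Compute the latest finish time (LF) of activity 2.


LF(activity 2) = deadline - sum of successor durations
Successors: activities 3 through 4 with durations [8, 9]
Sum of successor durations = 17
LF = 29 - 17 = 12

12


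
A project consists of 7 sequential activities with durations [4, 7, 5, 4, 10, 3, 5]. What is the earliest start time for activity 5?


Activity 5 starts after activities 1 through 4 complete.
Predecessor durations: [4, 7, 5, 4]
ES = 4 + 7 + 5 + 4 = 20

20


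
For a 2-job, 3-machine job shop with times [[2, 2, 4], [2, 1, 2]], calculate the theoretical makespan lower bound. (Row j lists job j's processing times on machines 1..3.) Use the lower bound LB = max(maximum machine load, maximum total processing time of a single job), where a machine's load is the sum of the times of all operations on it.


Machine loads:
  Machine 1: 2 + 2 = 4
  Machine 2: 2 + 1 = 3
  Machine 3: 4 + 2 = 6
Max machine load = 6
Job totals:
  Job 1: 8
  Job 2: 5
Max job total = 8
Lower bound = max(6, 8) = 8

8


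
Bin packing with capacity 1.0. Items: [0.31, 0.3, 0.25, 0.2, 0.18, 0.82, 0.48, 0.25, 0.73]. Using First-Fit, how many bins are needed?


Place items sequentially using First-Fit:
  Item 0.31 -> new Bin 1
  Item 0.3 -> Bin 1 (now 0.61)
  Item 0.25 -> Bin 1 (now 0.86)
  Item 0.2 -> new Bin 2
  Item 0.18 -> Bin 2 (now 0.38)
  Item 0.82 -> new Bin 3
  Item 0.48 -> Bin 2 (now 0.86)
  Item 0.25 -> new Bin 4
  Item 0.73 -> Bin 4 (now 0.98)
Total bins used = 4

4


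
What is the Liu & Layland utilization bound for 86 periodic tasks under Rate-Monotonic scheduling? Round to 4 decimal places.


Compute 2^(1/86) = 1.0080924190
Subtract 1: 1.0080924190 - 1 = 0.0080924190
Multiply by n: 86 * 0.0080924190 = 0.6959480340
Round to 4 dp: 0.6959

0.6959


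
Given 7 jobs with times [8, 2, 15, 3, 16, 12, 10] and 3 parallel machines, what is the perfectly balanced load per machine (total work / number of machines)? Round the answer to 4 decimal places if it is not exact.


Total processing time = 8 + 2 + 15 + 3 + 16 + 12 + 10 = 66
Number of machines = 3
Ideal balanced load = 66 / 3 = 22.0

22.0


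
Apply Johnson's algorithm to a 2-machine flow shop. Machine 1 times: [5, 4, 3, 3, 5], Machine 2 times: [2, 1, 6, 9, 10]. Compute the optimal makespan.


Apply Johnson's rule:
  Group 1 (a <= b): [(3, 3, 6), (4, 3, 9), (5, 5, 10)]
  Group 2 (a > b): [(1, 5, 2), (2, 4, 1)]
Optimal job order: [3, 4, 5, 1, 2]
Schedule:
  Job 3: M1 done at 3, M2 done at 9
  Job 4: M1 done at 6, M2 done at 18
  Job 5: M1 done at 11, M2 done at 28
  Job 1: M1 done at 16, M2 done at 30
  Job 2: M1 done at 20, M2 done at 31
Makespan = 31

31


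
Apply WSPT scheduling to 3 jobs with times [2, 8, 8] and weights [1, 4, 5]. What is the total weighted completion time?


Compute p/w ratios and sort ascending (WSPT): [(8, 5), (2, 1), (8, 4)]
Compute weighted completion times:
  Job (p=8,w=5): C=8, w*C=5*8=40
  Job (p=2,w=1): C=10, w*C=1*10=10
  Job (p=8,w=4): C=18, w*C=4*18=72
Total weighted completion time = 122

122


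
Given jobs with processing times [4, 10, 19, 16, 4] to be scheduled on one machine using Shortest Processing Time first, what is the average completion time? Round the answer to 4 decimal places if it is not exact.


Sort jobs by processing time (SPT order): [4, 4, 10, 16, 19]
Compute completion times sequentially:
  Job 1: processing = 4, completes at 4
  Job 2: processing = 4, completes at 8
  Job 3: processing = 10, completes at 18
  Job 4: processing = 16, completes at 34
  Job 5: processing = 19, completes at 53
Sum of completion times = 117
Average completion time = 117/5 = 23.4

23.4


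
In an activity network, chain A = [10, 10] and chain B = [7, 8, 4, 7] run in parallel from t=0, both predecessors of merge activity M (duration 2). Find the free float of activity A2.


ES(A2) = sum of predecessors on chain A = 10
EF(A2) = ES + duration = 10 + 10 = 20
Successor of A2 is M. ES(M) = max(sum(A), sum(B)) = max(20, 26) = 26
Free float = ES(successor) - EF(current) = 26 - 20 = 6

6


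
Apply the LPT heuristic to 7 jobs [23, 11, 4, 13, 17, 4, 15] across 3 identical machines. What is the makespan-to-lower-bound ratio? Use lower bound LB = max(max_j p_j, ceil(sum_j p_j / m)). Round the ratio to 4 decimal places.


LPT order: [23, 17, 15, 13, 11, 4, 4]
Machine loads after assignment: [31, 28, 28]
LPT makespan = 31
Lower bound = max(max_job, ceil(total/3)) = max(23, 29) = 29
Ratio = 31 / 29 = 1.069

1.069


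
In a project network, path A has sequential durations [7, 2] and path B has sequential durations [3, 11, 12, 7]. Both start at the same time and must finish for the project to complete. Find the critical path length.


Path A total = 7 + 2 = 9
Path B total = 3 + 11 + 12 + 7 = 33
Critical path = longest path = max(9, 33) = 33

33


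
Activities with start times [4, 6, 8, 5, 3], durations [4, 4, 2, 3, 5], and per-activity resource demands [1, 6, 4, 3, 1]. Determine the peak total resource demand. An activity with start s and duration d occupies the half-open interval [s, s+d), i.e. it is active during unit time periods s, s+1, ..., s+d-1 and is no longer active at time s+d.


Each activity i is active on [start_i, start_i + duration_i).
Compute total resource usage per time slot:
  t=0: active resources = [], total = 0
  t=1: active resources = [], total = 0
  t=2: active resources = [], total = 0
  t=3: active resources = [1], total = 1
  t=4: active resources = [1, 1], total = 2
  t=5: active resources = [1, 3, 1], total = 5
  t=6: active resources = [1, 6, 3, 1], total = 11
  t=7: active resources = [1, 6, 3, 1], total = 11
  t=8: active resources = [6, 4], total = 10
  t=9: active resources = [6, 4], total = 10
Peak resource demand = 11

11


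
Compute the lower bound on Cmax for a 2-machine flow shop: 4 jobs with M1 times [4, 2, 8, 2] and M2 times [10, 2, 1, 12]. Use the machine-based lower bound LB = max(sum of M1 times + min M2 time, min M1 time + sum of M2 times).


LB1 = sum(M1 times) + min(M2 times) = 16 + 1 = 17
LB2 = min(M1 times) + sum(M2 times) = 2 + 25 = 27
Lower bound = max(LB1, LB2) = max(17, 27) = 27

27


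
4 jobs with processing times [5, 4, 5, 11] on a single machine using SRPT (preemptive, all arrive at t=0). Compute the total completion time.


Since all jobs arrive at t=0, SRPT equals SPT ordering.
SPT order: [4, 5, 5, 11]
Completion times:
  Job 1: p=4, C=4
  Job 2: p=5, C=9
  Job 3: p=5, C=14
  Job 4: p=11, C=25
Total completion time = 4 + 9 + 14 + 25 = 52

52


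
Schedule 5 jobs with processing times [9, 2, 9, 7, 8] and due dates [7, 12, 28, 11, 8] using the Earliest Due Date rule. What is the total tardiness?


Sort by due date (EDD order): [(9, 7), (8, 8), (7, 11), (2, 12), (9, 28)]
Compute completion times and tardiness:
  Job 1: p=9, d=7, C=9, tardiness=max(0,9-7)=2
  Job 2: p=8, d=8, C=17, tardiness=max(0,17-8)=9
  Job 3: p=7, d=11, C=24, tardiness=max(0,24-11)=13
  Job 4: p=2, d=12, C=26, tardiness=max(0,26-12)=14
  Job 5: p=9, d=28, C=35, tardiness=max(0,35-28)=7
Total tardiness = 45

45


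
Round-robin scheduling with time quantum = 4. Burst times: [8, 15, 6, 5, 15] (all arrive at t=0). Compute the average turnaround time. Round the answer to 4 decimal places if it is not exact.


Time quantum = 4
Execution trace:
  J1 runs 4 units, time = 4
  J2 runs 4 units, time = 8
  J3 runs 4 units, time = 12
  J4 runs 4 units, time = 16
  J5 runs 4 units, time = 20
  J1 runs 4 units, time = 24
  J2 runs 4 units, time = 28
  J3 runs 2 units, time = 30
  J4 runs 1 units, time = 31
  J5 runs 4 units, time = 35
  J2 runs 4 units, time = 39
  J5 runs 4 units, time = 43
  J2 runs 3 units, time = 46
  J5 runs 3 units, time = 49
Finish times: [24, 46, 30, 31, 49]
Average turnaround = 180/5 = 36.0

36.0


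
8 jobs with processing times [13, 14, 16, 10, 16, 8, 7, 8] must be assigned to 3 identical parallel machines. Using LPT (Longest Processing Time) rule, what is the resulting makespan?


Sort jobs in decreasing order (LPT): [16, 16, 14, 13, 10, 8, 8, 7]
Assign each job to the least loaded machine:
  Machine 1: jobs [16, 10, 7], load = 33
  Machine 2: jobs [16, 8, 8], load = 32
  Machine 3: jobs [14, 13], load = 27
Makespan = max load = 33

33


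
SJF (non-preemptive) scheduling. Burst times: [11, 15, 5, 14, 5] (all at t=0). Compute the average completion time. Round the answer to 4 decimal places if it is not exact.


SJF order (ascending): [5, 5, 11, 14, 15]
Completion times:
  Job 1: burst=5, C=5
  Job 2: burst=5, C=10
  Job 3: burst=11, C=21
  Job 4: burst=14, C=35
  Job 5: burst=15, C=50
Average completion = 121/5 = 24.2

24.2


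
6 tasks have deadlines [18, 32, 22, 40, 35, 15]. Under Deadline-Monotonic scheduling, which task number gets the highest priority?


Sort tasks by relative deadline (ascending):
  Task 6: deadline = 15
  Task 1: deadline = 18
  Task 3: deadline = 22
  Task 2: deadline = 32
  Task 5: deadline = 35
  Task 4: deadline = 40
Priority order (highest first): [6, 1, 3, 2, 5, 4]
Highest priority task = 6

6


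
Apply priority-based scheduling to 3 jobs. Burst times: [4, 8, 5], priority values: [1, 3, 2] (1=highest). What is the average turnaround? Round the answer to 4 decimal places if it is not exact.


Sort by priority (ascending = highest first):
Order: [(1, 4), (2, 5), (3, 8)]
Completion times:
  Priority 1, burst=4, C=4
  Priority 2, burst=5, C=9
  Priority 3, burst=8, C=17
Average turnaround = 30/3 = 10.0

10.0


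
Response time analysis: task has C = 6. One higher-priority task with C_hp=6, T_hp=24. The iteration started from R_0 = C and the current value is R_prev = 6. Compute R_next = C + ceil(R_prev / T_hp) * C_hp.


R_next = C + ceil(R_prev / T_hp) * C_hp
ceil(6 / 24) = ceil(0.25) = 1
Interference = 1 * 6 = 6
R_next = 6 + 6 = 12

12


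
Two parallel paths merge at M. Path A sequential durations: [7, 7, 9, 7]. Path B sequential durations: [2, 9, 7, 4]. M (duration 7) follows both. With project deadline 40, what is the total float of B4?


Forward pass: ES(B4) = sum of predecessors on chain B = 18
EF = ES + duration = 18 + 4 = 22
Backward pass: LF(M) = deadline = 40; LS(M) = 40 - 7 = 33
LF(B4) = LS(M) - sum(successors on chain B) = 33 - 0 = 33
LS = LF - duration = 33 - 4 = 29
Total float = LS - ES = 29 - 18 = 11

11


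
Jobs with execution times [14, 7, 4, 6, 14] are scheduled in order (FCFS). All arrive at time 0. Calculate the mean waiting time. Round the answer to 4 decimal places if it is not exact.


FCFS order (as given): [14, 7, 4, 6, 14]
Waiting times:
  Job 1: wait = 0
  Job 2: wait = 14
  Job 3: wait = 21
  Job 4: wait = 25
  Job 5: wait = 31
Sum of waiting times = 91
Average waiting time = 91/5 = 18.2

18.2


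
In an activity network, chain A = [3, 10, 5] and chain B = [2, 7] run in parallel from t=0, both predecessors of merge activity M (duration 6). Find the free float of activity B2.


ES(B2) = sum of predecessors on chain B = 2
EF(B2) = ES + duration = 2 + 7 = 9
Successor of B2 is M. ES(M) = max(sum(A), sum(B)) = max(18, 9) = 18
Free float = ES(successor) - EF(current) = 18 - 9 = 9

9


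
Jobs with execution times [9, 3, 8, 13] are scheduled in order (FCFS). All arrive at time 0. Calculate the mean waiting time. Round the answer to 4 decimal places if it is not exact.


FCFS order (as given): [9, 3, 8, 13]
Waiting times:
  Job 1: wait = 0
  Job 2: wait = 9
  Job 3: wait = 12
  Job 4: wait = 20
Sum of waiting times = 41
Average waiting time = 41/4 = 10.25

10.25


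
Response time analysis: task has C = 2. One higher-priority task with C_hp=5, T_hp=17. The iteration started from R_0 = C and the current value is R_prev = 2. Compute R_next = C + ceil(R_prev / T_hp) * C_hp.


R_next = C + ceil(R_prev / T_hp) * C_hp
ceil(2 / 17) = ceil(0.1176) = 1
Interference = 1 * 5 = 5
R_next = 2 + 5 = 7

7


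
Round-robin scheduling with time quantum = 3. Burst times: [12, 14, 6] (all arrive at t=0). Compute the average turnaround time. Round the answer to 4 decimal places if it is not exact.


Time quantum = 3
Execution trace:
  J1 runs 3 units, time = 3
  J2 runs 3 units, time = 6
  J3 runs 3 units, time = 9
  J1 runs 3 units, time = 12
  J2 runs 3 units, time = 15
  J3 runs 3 units, time = 18
  J1 runs 3 units, time = 21
  J2 runs 3 units, time = 24
  J1 runs 3 units, time = 27
  J2 runs 3 units, time = 30
  J2 runs 2 units, time = 32
Finish times: [27, 32, 18]
Average turnaround = 77/3 = 25.6667

25.6667


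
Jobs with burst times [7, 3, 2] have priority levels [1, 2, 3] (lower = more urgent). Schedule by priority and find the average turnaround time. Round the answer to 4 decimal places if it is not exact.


Sort by priority (ascending = highest first):
Order: [(1, 7), (2, 3), (3, 2)]
Completion times:
  Priority 1, burst=7, C=7
  Priority 2, burst=3, C=10
  Priority 3, burst=2, C=12
Average turnaround = 29/3 = 9.6667

9.6667


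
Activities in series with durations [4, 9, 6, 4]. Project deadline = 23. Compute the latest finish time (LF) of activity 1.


LF(activity 1) = deadline - sum of successor durations
Successors: activities 2 through 4 with durations [9, 6, 4]
Sum of successor durations = 19
LF = 23 - 19 = 4

4


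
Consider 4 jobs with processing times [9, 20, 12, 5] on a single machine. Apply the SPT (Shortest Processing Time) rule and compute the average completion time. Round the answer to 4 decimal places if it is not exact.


Sort jobs by processing time (SPT order): [5, 9, 12, 20]
Compute completion times sequentially:
  Job 1: processing = 5, completes at 5
  Job 2: processing = 9, completes at 14
  Job 3: processing = 12, completes at 26
  Job 4: processing = 20, completes at 46
Sum of completion times = 91
Average completion time = 91/4 = 22.75

22.75


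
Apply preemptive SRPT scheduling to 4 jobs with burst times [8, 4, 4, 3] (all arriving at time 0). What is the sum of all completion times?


Since all jobs arrive at t=0, SRPT equals SPT ordering.
SPT order: [3, 4, 4, 8]
Completion times:
  Job 1: p=3, C=3
  Job 2: p=4, C=7
  Job 3: p=4, C=11
  Job 4: p=8, C=19
Total completion time = 3 + 7 + 11 + 19 = 40

40


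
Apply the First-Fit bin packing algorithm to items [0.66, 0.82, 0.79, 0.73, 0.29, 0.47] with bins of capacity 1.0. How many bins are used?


Place items sequentially using First-Fit:
  Item 0.66 -> new Bin 1
  Item 0.82 -> new Bin 2
  Item 0.79 -> new Bin 3
  Item 0.73 -> new Bin 4
  Item 0.29 -> Bin 1 (now 0.95)
  Item 0.47 -> new Bin 5
Total bins used = 5

5


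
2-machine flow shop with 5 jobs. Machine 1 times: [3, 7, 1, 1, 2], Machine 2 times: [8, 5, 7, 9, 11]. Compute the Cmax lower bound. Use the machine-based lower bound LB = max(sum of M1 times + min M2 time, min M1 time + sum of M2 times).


LB1 = sum(M1 times) + min(M2 times) = 14 + 5 = 19
LB2 = min(M1 times) + sum(M2 times) = 1 + 40 = 41
Lower bound = max(LB1, LB2) = max(19, 41) = 41

41


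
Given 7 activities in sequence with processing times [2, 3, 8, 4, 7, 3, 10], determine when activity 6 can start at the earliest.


Activity 6 starts after activities 1 through 5 complete.
Predecessor durations: [2, 3, 8, 4, 7]
ES = 2 + 3 + 8 + 4 + 7 = 24

24


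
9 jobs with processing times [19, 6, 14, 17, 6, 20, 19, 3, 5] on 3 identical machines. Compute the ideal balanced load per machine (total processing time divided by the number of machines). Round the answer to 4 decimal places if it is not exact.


Total processing time = 19 + 6 + 14 + 17 + 6 + 20 + 19 + 3 + 5 = 109
Number of machines = 3
Ideal balanced load = 109 / 3 = 36.3333

36.3333


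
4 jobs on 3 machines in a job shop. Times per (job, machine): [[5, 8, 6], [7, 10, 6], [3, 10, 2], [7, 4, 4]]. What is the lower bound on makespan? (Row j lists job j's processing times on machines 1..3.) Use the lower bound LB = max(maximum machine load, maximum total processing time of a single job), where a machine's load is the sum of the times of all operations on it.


Machine loads:
  Machine 1: 5 + 7 + 3 + 7 = 22
  Machine 2: 8 + 10 + 10 + 4 = 32
  Machine 3: 6 + 6 + 2 + 4 = 18
Max machine load = 32
Job totals:
  Job 1: 19
  Job 2: 23
  Job 3: 15
  Job 4: 15
Max job total = 23
Lower bound = max(32, 23) = 32

32
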